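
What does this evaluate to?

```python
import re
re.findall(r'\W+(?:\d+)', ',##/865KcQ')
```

Pattern: one or more of a non-word character; then one or more of a digit (non-capturing group).
Walking the string: at [0:7] → ',##/865'.
No capturing groups, so `findall` returns the 1 full match string.

[',##/865']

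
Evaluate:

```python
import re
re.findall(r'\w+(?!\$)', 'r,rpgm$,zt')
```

The negative lookaround is zero-width — it rules out positions where the adjacent text would match, without consuming anything.
`findall` yields the raw match text (3 of them) because the pattern has no groups.

['r', 'rpg', 'zt']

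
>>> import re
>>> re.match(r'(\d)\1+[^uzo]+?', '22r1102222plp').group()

'22r'

`match` is anchored at position 0; if the pattern doesn't fit there, it returns None.
The match spans [0:3] → '22r'.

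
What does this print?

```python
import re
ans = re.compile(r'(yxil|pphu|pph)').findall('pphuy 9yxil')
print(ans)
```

The regex engine tests alternatives in the order written; an earlier branch that matches wins even if a later one would match more.
One capturing group, so `findall` returns just the captured substring from each match — 2 in all.

['pphu', 'yxil']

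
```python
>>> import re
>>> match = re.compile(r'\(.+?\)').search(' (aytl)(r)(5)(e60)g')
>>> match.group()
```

'(aytl)'

The match spans [1:7] → '(aytl)'.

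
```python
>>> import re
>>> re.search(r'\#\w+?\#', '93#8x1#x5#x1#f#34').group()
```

'#8x1#'

The match spans [2:7] → '#8x1#'.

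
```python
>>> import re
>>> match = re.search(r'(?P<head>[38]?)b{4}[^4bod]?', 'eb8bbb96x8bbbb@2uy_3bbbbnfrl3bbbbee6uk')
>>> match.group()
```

'8bbbb@'

The pattern matches optionally one of [38] (captured as 'head'); then exactly 4 of the literal 'b', then optionally any character except [4bod].
Unlike `match`, `search` isn't anchored — it looks for the pattern anywhere in the string.
The match spans [9:15] → '8bbbb@'.
Captured: group 1 = '8'.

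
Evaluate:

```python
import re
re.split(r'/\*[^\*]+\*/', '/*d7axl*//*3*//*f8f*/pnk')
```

['', '', '', 'pnk']

The string is cut at each match, leaving 4 pieces.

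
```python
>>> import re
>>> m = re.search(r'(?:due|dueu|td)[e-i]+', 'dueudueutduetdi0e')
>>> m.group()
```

'tdi'

Unlike `match`, `search` isn't anchored — it looks for the pattern anywhere in the string.
The match spans [12:15] → 'tdi'.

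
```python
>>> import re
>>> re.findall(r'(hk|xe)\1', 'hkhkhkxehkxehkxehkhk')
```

['hk', 'hk']

The backreference `\1` re-matches whatever the first group consumed, character for character.
`findall` collects group 1 from each match (2 total).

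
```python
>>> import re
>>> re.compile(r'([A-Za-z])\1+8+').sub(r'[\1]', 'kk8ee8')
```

A backreference is literal: `\1` must see the identical characters the first group matched.
Matches: at [0:3] → 'kk8'; at [3:6] → 'ee8'.
Each match is replaced using the text its own group 1 captured.

'[k][e]'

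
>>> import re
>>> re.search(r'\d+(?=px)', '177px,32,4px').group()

Because the assertion is zero-width, the text it checks is not consumed and won't appear in the result.
`re.search` scans for the first position where the pattern succeeds.
The match spans [0:3] → '177'.

'177'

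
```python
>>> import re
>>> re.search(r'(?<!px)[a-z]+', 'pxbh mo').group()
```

A negative assertion filters positions out without eating any characters.
The match spans [0:4] → 'pxbh'.

'pxbh'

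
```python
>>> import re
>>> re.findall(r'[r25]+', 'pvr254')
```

['r25']

This matches one or more of one of [r25].
Matches: at [2:5] → 'r25'.
With no groups in the pattern, `findall` gives back each whole match — 1 here.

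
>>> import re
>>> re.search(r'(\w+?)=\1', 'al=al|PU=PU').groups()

('al',)

The backreference `\1` re-matches whatever the first group consumed, character for character.
`re.search` scans for the first position where the pattern succeeds.
The match spans [0:5] → 'al=al'.
Captured: group 1 = 'al'.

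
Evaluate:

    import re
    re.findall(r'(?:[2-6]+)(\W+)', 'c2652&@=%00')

['&@=%']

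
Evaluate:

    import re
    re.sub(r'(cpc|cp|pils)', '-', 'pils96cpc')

'-96-'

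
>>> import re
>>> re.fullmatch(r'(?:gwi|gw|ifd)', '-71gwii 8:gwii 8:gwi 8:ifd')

None

For `fullmatch`, every character of the input must be accounted for by the pattern.
Here there's no way to consume every character, so the call returns None.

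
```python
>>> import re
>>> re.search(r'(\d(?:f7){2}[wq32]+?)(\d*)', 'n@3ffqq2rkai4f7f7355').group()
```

'4f7f7355'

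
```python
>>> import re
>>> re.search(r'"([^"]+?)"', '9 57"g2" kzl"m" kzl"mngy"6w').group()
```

'"g2"'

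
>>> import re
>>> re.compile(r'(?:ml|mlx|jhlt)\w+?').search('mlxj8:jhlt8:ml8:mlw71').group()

Alternation isn't longest-match — the leftmost alternative that fits at this position is chosen.
Unlike `match`, `search` isn't anchored — it looks for the pattern anywhere in the string.
The match spans [0:3] → 'mlx'.

'mlx'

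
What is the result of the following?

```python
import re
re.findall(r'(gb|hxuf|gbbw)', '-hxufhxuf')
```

['hxuf', 'hxuf']

Scanning left to right: at [1:5] match 'hxuf', group 1 = 'hxuf'; at [5:9] match 'hxuf', group 1 = 'hxuf'.
`findall` collects group 1 from each match (2 total).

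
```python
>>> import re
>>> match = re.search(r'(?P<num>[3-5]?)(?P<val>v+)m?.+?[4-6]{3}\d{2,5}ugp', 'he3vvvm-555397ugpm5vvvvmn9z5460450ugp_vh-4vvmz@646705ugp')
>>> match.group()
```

Lazy quantifiers expand one character at a time until the remainder of the pattern can match.
The match spans [2:17] → '3vvvm-555397ugp'.

'3vvvm-555397ugp'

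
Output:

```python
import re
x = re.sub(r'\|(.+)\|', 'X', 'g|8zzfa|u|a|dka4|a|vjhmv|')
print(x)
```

Matches: at [1:25] → '|8zzfa|u|a|dka4|a|vjhmv|'.
Each match is replaced by 'X'.

gX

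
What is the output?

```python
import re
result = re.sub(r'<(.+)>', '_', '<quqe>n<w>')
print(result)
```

_

Each match is replaced by '_'.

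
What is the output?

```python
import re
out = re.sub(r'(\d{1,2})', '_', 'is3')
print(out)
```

is_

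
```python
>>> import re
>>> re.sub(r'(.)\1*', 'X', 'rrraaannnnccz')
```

'XXXXX'

After group 1 captures some text, `\1` only succeeds where that same text appears again.
Matches: at [0:3] → 'rrr'; at [3:6] → 'aaa'; at [6:10] → 'nnnn'; at [10:12] → 'cc'; at [12:13] → 'z'.
Each match is replaced by 'X'.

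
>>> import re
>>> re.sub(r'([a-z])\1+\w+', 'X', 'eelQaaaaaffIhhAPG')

'X'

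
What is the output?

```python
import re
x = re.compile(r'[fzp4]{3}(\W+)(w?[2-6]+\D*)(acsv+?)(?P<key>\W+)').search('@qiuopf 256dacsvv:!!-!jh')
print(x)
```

None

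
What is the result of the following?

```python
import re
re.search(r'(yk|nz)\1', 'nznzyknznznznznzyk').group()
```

`\1` is not a pattern — it's the concrete string captured by group 1, re-applied verbatim.
`re.search` scans for the first position where the pattern succeeds.
The match spans [0:4] → 'nznz'.
Captured: group 1 = 'nz'.

'nznz'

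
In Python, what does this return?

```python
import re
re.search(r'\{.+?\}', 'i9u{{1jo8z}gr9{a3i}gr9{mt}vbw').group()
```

'{{1jo8z}'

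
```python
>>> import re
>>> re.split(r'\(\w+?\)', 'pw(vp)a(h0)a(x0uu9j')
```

['pw', 'a', 'a(x0uu9j']

Splitting on the pattern gives 3 pieces.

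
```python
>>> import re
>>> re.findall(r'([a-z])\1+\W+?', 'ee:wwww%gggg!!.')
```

['e', 'w', 'g']

The backreference `\1` re-matches whatever the first group consumed, character for character.
Scanning left to right: at [0:3] match 'ee:', group 1 = 'e'; at [3:8] match 'wwww%', group 1 = 'w'; at [8:13] match 'gggg!', group 1 = 'g'.
With a single group, `findall` returns only what that group captured — 3 items.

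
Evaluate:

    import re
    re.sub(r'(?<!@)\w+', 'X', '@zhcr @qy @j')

`(?!…)`/`(?<!…)` only lets a position through if the neighbouring text does NOT match; no characters are consumed.
Matches: at [2:5] → 'hcr'; at [8:9] → 'y'.
Every occurrence is swapped for 'X'.

'@zX @qX @j'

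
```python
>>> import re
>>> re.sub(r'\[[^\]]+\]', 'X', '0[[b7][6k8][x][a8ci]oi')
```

Matches: at [1:6] → '[[b7]'; at [6:11] → '[6k8]'; at [11:14] → '[x]'; at [14:20] → '[a8ci]'.
`sub` substitutes 'X' at each match site.

'0XXXXoi'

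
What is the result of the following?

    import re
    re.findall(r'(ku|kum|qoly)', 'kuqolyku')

['ku', 'qoly', 'ku']

Walking the string: at [0:2] match 'ku', group 1 = 'ku'; at [2:6] match 'qoly', group 1 = 'qoly'; at [6:8] match 'ku', group 1 = 'ku'.
`findall` collects group 1 from each match (3 total).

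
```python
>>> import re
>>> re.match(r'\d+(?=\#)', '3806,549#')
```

`re.match` only tries the pattern at the start of the string.
Here the string doesn't start with a match, so the call returns None.

None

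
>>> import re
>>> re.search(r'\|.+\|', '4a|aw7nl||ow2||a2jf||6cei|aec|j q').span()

Unlike `match`, `search` isn't anchored — it looks for the pattern anywhere in the string.
The match spans [2:30] → '|aw7nl||ow2||a2jf||6cei|aec|'.

(2, 30)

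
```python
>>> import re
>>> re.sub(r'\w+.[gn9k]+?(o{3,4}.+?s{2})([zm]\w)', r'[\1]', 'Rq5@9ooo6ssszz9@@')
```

'[ooo6sss]9@@'

This matches one or more of a word character, then any character, then one or more of one of [gn9k] (lazy); then 3 to 4 of the literal 'o', then one or more of any character (lazy), then exactly 2 of the literal 's' (captured); then one of [zm], then a word character (captured).
Matches: at [0:14] → 'Rq5@9ooo6ssszz'.
`\1` in the replacement pulls in group 1's text for each match.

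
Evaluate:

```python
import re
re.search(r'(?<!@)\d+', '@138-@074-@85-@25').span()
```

(2, 4)

The negative lookahead/lookbehind blocks any match where the forbidden context is present.
`re.search` tries every starting position until one works.
The match spans [2:4] → '38'.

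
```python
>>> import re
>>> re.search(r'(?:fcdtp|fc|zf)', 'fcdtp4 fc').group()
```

'fcdtp'

The regex engine tests alternatives in the order written; an earlier branch that matches wins even if a later one would match more.
The match spans [0:5] → 'fcdtp'.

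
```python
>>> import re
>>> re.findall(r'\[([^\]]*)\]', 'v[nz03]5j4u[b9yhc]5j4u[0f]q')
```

Walking the string: at [1:7] match '[nz03]', group 1 = 'nz03'; at [11:18] match '[b9yhc]', group 1 = 'b9yhc'; at [22:26] match '[0f]', group 1 = '0f'.
Because there's exactly one group, `findall` drops the full match and keeps group 1 from each hit.

['nz03', 'b9yhc', '0f']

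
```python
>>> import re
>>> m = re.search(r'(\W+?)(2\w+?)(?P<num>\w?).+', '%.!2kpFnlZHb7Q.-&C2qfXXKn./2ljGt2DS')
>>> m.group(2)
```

'2k'

The pattern matches one or more of a non-word character (lazy) (captured); then a literal '2', then one or more of a word character (lazy) (captured); then optionally a word character (captured as 'num'); then one or more of any character.
`re.search` scans for the first position where the pattern succeeds.
The match spans [0:35] → '%.!2kpFnlZHb7Q.-&C2qfXXKn./2ljGt2DS'.
Captured: group 1 = '%.!', group 2 = '2k', group 3 = 'p'.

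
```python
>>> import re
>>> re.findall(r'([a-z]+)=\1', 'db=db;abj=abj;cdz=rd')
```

['db', 'abj']

After group 1 captures some text, `\1` only succeeds where that same text appears again.
Matches: at [0:5] match 'db=db', group 1 = 'db'; at [6:13] match 'abj=abj', group 1 = 'abj'.
With a single group, `findall` returns only what that group captured — 2 items.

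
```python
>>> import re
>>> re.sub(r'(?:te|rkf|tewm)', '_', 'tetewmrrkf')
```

'__wmr_'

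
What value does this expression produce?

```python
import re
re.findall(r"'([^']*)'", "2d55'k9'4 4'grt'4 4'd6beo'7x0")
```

['k9', 'grt', 'd6beo']

One capturing group, so `findall` returns just the captured substring from each match — 3 in all.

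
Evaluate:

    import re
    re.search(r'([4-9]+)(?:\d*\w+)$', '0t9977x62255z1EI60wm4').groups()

The pattern matches one or more of a character in [4-9] (captured); then zero or more of a digit, then one or more of a word character (non-capturing group); then anchored at the end.
`re.search` scans for the first position where the pattern succeeds.
The match spans [2:21] → '9977x62255z1EI60wm4'.
Captured: group 1 = '9977'.

('9977',)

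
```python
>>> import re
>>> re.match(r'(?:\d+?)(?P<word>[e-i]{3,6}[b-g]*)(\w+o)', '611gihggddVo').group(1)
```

'gihggdd'

The match spans [0:12] → '611gihggddVo'.
Captured: group 1 = 'gihggdd', group 2 = 'Vo'.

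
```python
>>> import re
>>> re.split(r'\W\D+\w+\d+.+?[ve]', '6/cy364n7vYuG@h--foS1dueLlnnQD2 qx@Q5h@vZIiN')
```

['6', 'LlnnQD2', 'ZIiN']

The pattern matches a non-word character, then one or more of a non-digit, then one or more of a word character; then one or more of a digit, then one or more of any character (lazy), then one of [ve].
A `+?`/`*?`/`{m,n}?` starts at its minimum and grows only as far as needed for what follows to match.
Matches to split on: at [1:24] → '/cy364n7vYuG@h--foS1due'; at [31:40] → ' qx@Q5h@v'.
Splitting on the pattern gives 3 pieces.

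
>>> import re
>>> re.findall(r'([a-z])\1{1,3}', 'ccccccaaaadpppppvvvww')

['c', 'c', 'a', 'p', 'v', 'w']

After group 1 captures some text, `\1` only succeeds where that same text appears again.
Walking the string: at [0:4] match 'cccc', group 1 = 'c'; at [4:6] match 'cc', group 1 = 'c'; at [6:10] match 'aaaa', group 1 = 'a'; at [11:15] match 'pppp', group 1 = 'p'; at [16:19] match 'vvv', group 1 = 'v'; ….
Because there's exactly one group, `findall` drops the full match and keeps group 1 from each hit.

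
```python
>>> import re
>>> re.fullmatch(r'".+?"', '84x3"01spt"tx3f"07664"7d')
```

`fullmatch` succeeds only if the pattern covers the string from start to end.
Here the string isn't matched end-to-end, so the call returns None.

None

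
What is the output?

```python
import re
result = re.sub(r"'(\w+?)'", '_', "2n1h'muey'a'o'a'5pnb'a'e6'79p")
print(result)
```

2n1h_a_a_a_79p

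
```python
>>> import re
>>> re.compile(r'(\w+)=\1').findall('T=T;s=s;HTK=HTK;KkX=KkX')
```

['T', 's', 'HTK', 'KkX']

`\1` has to match the exact text group 1 already captured.
Walking the string: at [0:3] match 'T=T', group 1 = 'T'; at [4:7] match 's=s', group 1 = 's'; at [8:15] match 'HTK=HTK', group 1 = 'HTK'; at [16:23] match 'KkX=KkX', group 1 = 'KkX'.
Because there's exactly one group, `findall` drops the full match and keeps group 1 from each hit.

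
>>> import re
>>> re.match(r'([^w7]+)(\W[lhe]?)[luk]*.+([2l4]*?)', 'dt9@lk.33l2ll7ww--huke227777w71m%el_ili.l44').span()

With `match`, the pattern is implicitly anchored at the beginning.
The match spans [0:43] → 'dt9@lk.33l2ll7ww--huke227777w71m%el_ili.l44'.

(0, 43)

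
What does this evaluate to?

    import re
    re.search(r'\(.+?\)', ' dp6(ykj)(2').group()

`re.search` tries every starting position until one works.
The match spans [4:9] → '(ykj)'.

'(ykj)'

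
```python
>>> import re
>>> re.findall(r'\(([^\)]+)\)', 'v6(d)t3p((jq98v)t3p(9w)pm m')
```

['d', '(jq98v', '9w']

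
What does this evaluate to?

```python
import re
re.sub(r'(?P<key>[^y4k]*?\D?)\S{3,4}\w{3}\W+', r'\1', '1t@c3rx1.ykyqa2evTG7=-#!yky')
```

'1tykyqyky'

This matches zero or more of any character except [y4k] (lazy), then optionally a non-digit (captured as 'key'); then 3 to 4 of a non-whitespace character, then exactly 3 of a word character; then one or more of a non-word character.
A non-greedy quantifier consumes as few characters as it can — just enough that the remainder of the pattern still matches from where it stops; whatever follows it matches normally.
Matches: at [0:9] → '1t@c3rx1.'; at [12:24] → 'qa2evTG7=-#!'.
`\1` in the replacement pulls in group 1's text for each match.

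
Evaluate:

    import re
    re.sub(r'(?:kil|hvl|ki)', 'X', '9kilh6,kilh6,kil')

Alternation tries branches left to right and keeps the first one that lets the overall match succeed at that position.
Each match is replaced by 'X'.

'9Xh6,Xh6,X'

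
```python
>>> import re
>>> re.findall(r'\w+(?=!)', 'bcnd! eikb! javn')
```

Because the assertion is zero-width, the text it checks is not consumed and won't appear in the result.
Walking the string: at [0:4] → 'bcnd'; at [6:10] → 'eikb'.
Since nothing is captured, `findall` lists the 2 matched substrings directly.

['bcnd', 'eikb']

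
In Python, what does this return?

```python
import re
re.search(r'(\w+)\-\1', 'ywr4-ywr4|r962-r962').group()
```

'ywr4-ywr4'

`\1` has to match the exact text group 1 already captured.
The match spans [0:9] → 'ywr4-ywr4'.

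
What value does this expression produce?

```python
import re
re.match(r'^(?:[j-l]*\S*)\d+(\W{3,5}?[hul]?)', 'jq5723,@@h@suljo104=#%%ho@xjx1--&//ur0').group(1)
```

'--&'

Pattern: anchored at the start of the string; then zero or more of a character in [j-l], then zero or more of a non-whitespace character (non-capturing group); then one or more of a digit; then 3 to 5 of a non-word character (lazy), then optionally one of [hul] (captured).
A non-greedy quantifier consumes as few characters as it can — just enough that the remainder of the pattern still matches from where it stops; whatever follows it matches normally.
`re.match` won't scan ahead — the pattern has to work from the very first character.
The match spans [0:33] → 'jq5723,@@h@suljo104=#%%ho@xjx1--&'.
Captured: group 1 = '--&'.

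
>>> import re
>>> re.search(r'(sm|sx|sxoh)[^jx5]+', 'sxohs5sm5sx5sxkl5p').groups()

('sx',)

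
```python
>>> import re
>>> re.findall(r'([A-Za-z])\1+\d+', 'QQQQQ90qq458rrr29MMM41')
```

['Q', 'q', 'r', 'M']

`\1` is not a pattern — it's the concrete string captured by group 1, re-applied verbatim.
Because there's exactly one group, `findall` drops the full match and keeps group 1 from each hit.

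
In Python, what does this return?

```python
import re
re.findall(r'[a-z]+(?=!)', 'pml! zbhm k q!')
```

['pml', 'q']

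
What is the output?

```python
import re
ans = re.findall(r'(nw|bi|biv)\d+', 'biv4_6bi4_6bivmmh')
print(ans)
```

Walking the string: at [0:4] match 'biv4', group 1 = 'biv'; at [6:9] match 'bi4', group 1 = 'bi'.
With a single group, `findall` returns only what that group captured — 2 items.

['biv', 'bi']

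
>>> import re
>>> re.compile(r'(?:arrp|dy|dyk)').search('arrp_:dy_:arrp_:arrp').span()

(0, 4)

The match spans [0:4] → 'arrp'.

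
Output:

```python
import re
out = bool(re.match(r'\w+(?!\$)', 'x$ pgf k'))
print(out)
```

False

Because the assertion is negative and zero-width, positions next to the forbidden text are skipped.
`re.match` only tries the pattern at the start of the string.
Here position 0 doesn't satisfy it, so the call returns None, and `bool(None)` is False.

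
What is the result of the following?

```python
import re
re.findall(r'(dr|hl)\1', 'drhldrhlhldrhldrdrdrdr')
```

A backreference is literal: `\1` must see the identical characters the first group matched.
`findall` collects group 1 from each match (3 total).

['hl', 'dr', 'dr']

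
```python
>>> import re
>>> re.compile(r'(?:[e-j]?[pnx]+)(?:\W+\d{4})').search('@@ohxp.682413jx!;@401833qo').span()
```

(3, 11)

This matches optionally a character in [e-j], then one or more of one of [pnx] (non-capturing group); then one or more of a non-word character, then exactly 4 of a digit (non-capturing group).
The match spans [3:11] → 'hxp.6824'.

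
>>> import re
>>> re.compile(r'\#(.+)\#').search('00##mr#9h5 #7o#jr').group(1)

The match spans [2:15] → '##mr#9h5 #7o#'.
Captured: group 1 = '#mr#9h5 #7o'.

'#mr#9h5 #7o'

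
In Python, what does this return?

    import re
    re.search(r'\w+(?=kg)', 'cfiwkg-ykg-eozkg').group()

'cfiw'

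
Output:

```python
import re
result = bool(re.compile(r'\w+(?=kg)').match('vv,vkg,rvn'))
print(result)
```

The `(?=…)`/`(?<=…)` assertion just peeks at neighbouring text; it doesn't advance the match position.
`re.match` only tries the pattern at the start of the string.
Here position 0 doesn't satisfy it, so the call returns None, and `bool(None)` is False.

False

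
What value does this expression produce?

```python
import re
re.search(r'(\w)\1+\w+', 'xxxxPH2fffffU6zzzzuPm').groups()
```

('x',)

The match spans [0:21] → 'xxxxPH2fffffU6zzzzuPm'.
Captured: group 1 = 'x'.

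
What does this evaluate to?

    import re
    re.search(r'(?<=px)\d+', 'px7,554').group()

The lookaround is zero-width — it requires the adjacent text to match without consuming it, so the asserted text isn't part of the match.
`re.search` scans for the first position where the pattern succeeds.
The match spans [2:3] → '7'.

'7'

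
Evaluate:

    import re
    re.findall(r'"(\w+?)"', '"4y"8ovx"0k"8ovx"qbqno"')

['4y', '0k', 'qbqno']

Matches: at [0:4] match '"4y"', group 1 = '4y'; at [8:12] match '"0k"', group 1 = '0k'; at [16:23] match '"qbqno"', group 1 = 'qbqno'.
With a single group, `findall` returns only what that group captured — 3 items.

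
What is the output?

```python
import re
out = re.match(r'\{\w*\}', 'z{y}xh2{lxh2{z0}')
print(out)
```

None

With `match`, the pattern is implicitly anchored at the beginning.
Here the string doesn't start with a match, so the call returns None.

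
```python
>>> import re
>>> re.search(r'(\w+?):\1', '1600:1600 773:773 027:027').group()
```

'1600:1600'

After group 1 captures some text, `\1` only succeeds where that same text appears again.
`search` walks the string left to right and returns the first match it finds.
The match spans [0:9] → '1600:1600'.
Captured: group 1 = '1600'.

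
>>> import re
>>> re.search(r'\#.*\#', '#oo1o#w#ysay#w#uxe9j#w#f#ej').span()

The match spans [0:25] → '#oo1o#w#ysay#w#uxe9j#w#f#'.

(0, 25)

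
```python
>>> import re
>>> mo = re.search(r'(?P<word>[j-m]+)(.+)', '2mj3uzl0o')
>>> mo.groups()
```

The match spans [1:9] → 'mj3uzl0o'.
Captured: group 1 = 'mj', group 2 = '3uzl0o'.

('mj', '3uzl0o')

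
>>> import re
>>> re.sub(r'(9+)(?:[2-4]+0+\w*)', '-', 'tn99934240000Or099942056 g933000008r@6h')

'tn- g-@6h'

The pattern matches one or more of a literal '9' (captured); then one or more of a character in [2-4], then one or more of the literal '0', then zero or more of a word character (non-capturing group).
Matches: at [2:24] → '99934240000Or099942056'; at [26:36] → '933000008r'.
Every occurrence is swapped for '-'.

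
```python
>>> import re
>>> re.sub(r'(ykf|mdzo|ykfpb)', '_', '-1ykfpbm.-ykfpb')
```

Alternation isn't longest-match — the leftmost alternative that fits at this position is chosen.
Matches: at [2:5] → 'ykf'; at [10:13] → 'ykf'.
Every occurrence is swapped for '_'.

'-1_pbm.-_pb'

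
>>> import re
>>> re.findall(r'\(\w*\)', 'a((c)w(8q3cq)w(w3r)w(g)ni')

['(c)', '(8q3cq)', '(w3r)', '(g)']

Matches: at [2:5] → '(c)'; at [6:13] → '(8q3cq)'; at [14:19] → '(w3r)'; at [20:23] → '(g)'.
No capturing groups, so `findall` returns the 4 full match strings.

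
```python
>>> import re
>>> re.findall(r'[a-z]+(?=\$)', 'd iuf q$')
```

['q']

The `(?=…)`/`(?<=…)` assertion just peeks at neighbouring text; it doesn't advance the match position.
With no groups in the pattern, `findall` gives back each whole match — 1 here.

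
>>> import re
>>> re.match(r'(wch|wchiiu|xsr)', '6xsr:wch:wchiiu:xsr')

`match` is anchored at position 0; if the pattern doesn't fit there, it returns None.
Here position 0 doesn't satisfy it, so the call returns None.

None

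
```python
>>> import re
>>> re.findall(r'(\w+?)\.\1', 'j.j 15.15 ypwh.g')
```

['j', '15']

`\1` has to match the exact text group 1 already captured.
Walking the string: at [0:3] match 'j.j', group 1 = 'j'; at [4:9] match '15.15', group 1 = '15'.
With a single group, `findall` returns only what that group captured — 2 items.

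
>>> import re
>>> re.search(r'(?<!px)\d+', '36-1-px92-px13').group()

'36'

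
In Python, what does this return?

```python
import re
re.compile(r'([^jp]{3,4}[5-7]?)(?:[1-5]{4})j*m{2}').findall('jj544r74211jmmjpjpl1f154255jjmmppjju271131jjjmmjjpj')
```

The pattern matches 3 to 4 of any character except [jp], then optionally a character in [5-7] (captured); then exactly 4 of a character in [1-5] (non-capturing group); then zero or more of the literal 'j', then exactly 2 of the literal 'm'.
Walking the string: at [2:14] match '544r74211jmm', group 1 = '544r7'; at [18:31] match 'l1f154255jjmm', group 1 = 'l1f15'; at [35:47] match 'u271131jjjmm', group 1 = 'u27'.
Because there's exactly one group, `findall` drops the full match and keeps group 1 from each hit.

['544r7', 'l1f15', 'u27']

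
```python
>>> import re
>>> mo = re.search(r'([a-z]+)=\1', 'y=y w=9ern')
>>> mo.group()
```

After group 1 captures some text, `\1` only succeeds where that same text appears again.
The match spans [0:3] → 'y=y'.

'y=y'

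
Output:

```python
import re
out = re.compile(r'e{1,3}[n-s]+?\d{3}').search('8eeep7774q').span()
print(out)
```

(1, 8)

This matches 1 to 3 of a literal 'e'; then one or more of a character in [n-s] (lazy), then exactly 3 of a digit.
The match spans [1:8] → 'eeep777'.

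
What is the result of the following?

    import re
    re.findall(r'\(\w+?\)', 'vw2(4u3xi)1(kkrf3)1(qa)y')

['(4u3xi)', '(kkrf3)', '(qa)']

Matches: at [3:10] → '(4u3xi)'; at [11:18] → '(kkrf3)'; at [19:23] → '(qa)'.
`findall` yields the raw match text (3 of them) because the pattern has no groups.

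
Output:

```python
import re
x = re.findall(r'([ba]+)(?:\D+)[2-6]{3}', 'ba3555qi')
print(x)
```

['b']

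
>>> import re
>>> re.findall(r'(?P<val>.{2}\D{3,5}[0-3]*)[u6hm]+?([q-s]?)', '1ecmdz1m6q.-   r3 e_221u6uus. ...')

[('1ecmdz1', ''), ('r3 e_221', '')]

Pattern: exactly 2 of any character, then 3 to 5 of a non-digit, then zero or more of a character in [0-3] (captured as 'val'); then one or more of one of [u6hm] (lazy); then optionally a character in [q-s] (captured).
Because the quantifier is non-greedy, it stops expanding at the earliest point where the rest of the pattern can succeed.
Matches: at [0:8] match '1ecmdz1m', groups = ('1ecmdz1', ''); at [15:24] match 'r3 e_221u', groups = ('r3 e_221', '').
Multiple groups make `findall` return tuples — one 2-tuple for each match.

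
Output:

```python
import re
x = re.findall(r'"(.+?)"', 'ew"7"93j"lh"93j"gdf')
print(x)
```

['7', 'lh']

Because the quantifier is non-greedy, it stops expanding at the earliest point where the rest of the pattern can succeed.
Matches: at [2:5] match '"7"', group 1 = '7'; at [8:12] match '"lh"', group 1 = 'lh'.
Because there's exactly one group, `findall` drops the full match and keeps group 1 from each hit.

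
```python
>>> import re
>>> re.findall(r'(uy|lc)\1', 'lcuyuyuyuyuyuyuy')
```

['uy', 'uy', 'uy']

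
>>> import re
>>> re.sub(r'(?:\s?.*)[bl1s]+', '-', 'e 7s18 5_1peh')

This matches optionally whitespace, then zero or more of any character (non-capturing group); then one or more of one of [bl1s].
`sub` substitutes '-' at each match site.

'-peh'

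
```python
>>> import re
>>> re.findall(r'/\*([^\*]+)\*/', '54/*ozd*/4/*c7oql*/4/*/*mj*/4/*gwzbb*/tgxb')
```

['ozd', 'c7oql', 'mj', 'gwzbb']

`findall` collects group 1 from each match (4 total).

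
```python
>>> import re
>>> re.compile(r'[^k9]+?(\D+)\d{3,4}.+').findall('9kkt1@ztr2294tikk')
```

Pattern: one or more of any character except [k9] (lazy); then one or more of a non-digit (captured); then 3 to 4 of a digit, then one or more of any character.
A non-greedy quantifier consumes as few characters as it can — just enough that the remainder of the pattern still matches from where it stops; whatever follows it matches normally.
Scanning left to right: at [3:17] match 't1@ztr2294tikk', group 1 = '@ztr'.
One capturing group, so `findall` returns just the captured substring from the one match — 1 in all.

['@ztr']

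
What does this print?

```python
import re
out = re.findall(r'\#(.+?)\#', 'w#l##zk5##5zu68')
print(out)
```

['l', 'zk5']

With the lazy modifier that quantifier settles for the fewest repetitions that let the rest of the pattern succeed (the atoms after it are unaffected and can still be greedy).
Scanning left to right: at [1:4] match '#l#', group 1 = 'l'; at [4:9] match '#zk5#', group 1 = 'zk5'.
One capturing group, so `findall` returns just the captured substring from each match — 2 in all.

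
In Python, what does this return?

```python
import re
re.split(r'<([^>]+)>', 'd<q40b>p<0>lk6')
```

['d', 'q40b', 'p', '0', 'lk6']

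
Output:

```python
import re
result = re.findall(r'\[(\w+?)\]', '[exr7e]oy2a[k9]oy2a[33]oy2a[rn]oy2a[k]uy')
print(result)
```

Because there's exactly one group, `findall` drops the full match and keeps group 1 from each hit.

['exr7e', 'k9', '33', 'rn', 'k']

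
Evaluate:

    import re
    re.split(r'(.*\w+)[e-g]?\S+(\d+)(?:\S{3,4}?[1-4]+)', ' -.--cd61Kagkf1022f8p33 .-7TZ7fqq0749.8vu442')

['', ' -.--cd61Kagkf1022f8p33 .-7TZ7fqq0749', '8', '']

The pattern matches zero or more of any character, then one or more of a word character (captured); then optionally a character in [e-g], then one or more of a non-whitespace character; then one or more of a digit (captured); then 3 to 4 of a non-whitespace character (lazy), then one or more of a character in [1-4] (non-capturing group).
Matches to split on: at [0:44] → ' -.--cd61Kagkf1022f8p33 .-7TZ7fqq0749.8vu442'.
With a capturing group present, the delimiter's captured portion is kept in the result list.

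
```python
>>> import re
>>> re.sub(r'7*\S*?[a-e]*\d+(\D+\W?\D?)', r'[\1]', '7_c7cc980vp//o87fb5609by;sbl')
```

This matches zero or more of a literal '7'; then zero or more of a non-whitespace character (lazy), then zero or more of a character in [a-e], then one or more of a digit; then one or more of a non-digit, then optionally a non-word character, then optionally a non-digit (captured).
`\1` in the replacement pulls in group 1's text for each match.

'[cc][vp//o][fb][by;sbl]'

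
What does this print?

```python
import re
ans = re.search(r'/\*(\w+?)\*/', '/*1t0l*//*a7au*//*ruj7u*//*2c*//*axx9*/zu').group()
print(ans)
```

/*1t0l*/

Unlike `match`, `search` isn't anchored — it looks for the pattern anywhere in the string.
The match spans [0:8] → '/*1t0l*/'.
Captured: group 1 = '1t0l'.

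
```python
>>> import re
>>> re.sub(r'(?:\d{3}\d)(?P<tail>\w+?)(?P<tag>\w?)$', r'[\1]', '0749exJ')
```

'[ex]'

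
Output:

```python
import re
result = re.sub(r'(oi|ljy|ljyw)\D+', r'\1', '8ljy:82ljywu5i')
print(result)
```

8ljy82ljy5i

`|` is ordered: at each position the engine commits to the first alternative that works.
Matches: at [1:5] → 'ljy:'; at [7:12] → 'ljywu'.
The replacement refers to a captured group, so each match is rewritten using its own captured text.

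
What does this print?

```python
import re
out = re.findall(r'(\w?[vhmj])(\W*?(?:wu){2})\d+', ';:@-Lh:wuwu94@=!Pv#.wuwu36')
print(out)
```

[('Lh', ':wuwu'), ('Pv', '#.wuwu')]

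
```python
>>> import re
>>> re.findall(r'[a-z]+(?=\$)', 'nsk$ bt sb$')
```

['nsk', 'sb']

Lookahead/lookbehind check context without consuming it, so the matched span excludes the asserted characters.
Matches: at [0:3] → 'nsk'; at [8:10] → 'sb'.
Since nothing is captured, `findall` lists the 2 matched substrings directly.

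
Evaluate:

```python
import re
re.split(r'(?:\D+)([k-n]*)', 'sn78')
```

This matches one or more of a non-digit (non-capturing group); then zero or more of a character in [k-n] (captured).
Matches to split on: at [0:2] → 'sn'.
Because the pattern has a capturing group, `split` also inserts each captured text between the pieces.

['', '', '78']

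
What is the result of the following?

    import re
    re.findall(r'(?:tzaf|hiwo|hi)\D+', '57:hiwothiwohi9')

Matches: at [3:14] → 'hiwothiwohi'.
`findall` yields the raw match text (1 of them) because the pattern has no groups.

['hiwothiwohi']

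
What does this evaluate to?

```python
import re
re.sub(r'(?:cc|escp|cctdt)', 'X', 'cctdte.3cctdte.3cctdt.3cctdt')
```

Alternation tries branches left to right and keeps the first one that lets the overall match succeed at that position.
Matches: at [0:2] → 'cc'; at [8:10] → 'cc'; at [16:18] → 'cc'; at [23:25] → 'cc'.
Each match is replaced by 'X'.

'Xtdte.3Xtdte.3Xtdt.3Xtdt'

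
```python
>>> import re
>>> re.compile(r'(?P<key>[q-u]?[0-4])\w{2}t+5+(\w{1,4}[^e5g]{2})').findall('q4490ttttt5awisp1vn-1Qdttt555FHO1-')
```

[('4', 'awisp1'), ('1', 'FHO1-')]

This matches optionally a character in [q-u], then a character in [0-4] (captured as 'key'); then exactly 2 of a word character, then one or more of a literal 't', then one or more of the literal '5'; then 1 to 4 of a word character, then exactly 2 of any character except [e5g] (captured).
Scanning left to right: at [2:17] match '490ttttt5awisp1', groups = ('4', 'awisp1'); at [20:34] match '1Qdttt555FHO1-', groups = ('1', 'FHO1-').
`findall` packs the 2 group values into a tuple for every match.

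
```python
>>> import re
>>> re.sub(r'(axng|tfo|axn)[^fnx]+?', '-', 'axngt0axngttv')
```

Branches in `(...|...)` are attempted left-to-right; the first branch that allows the whole pattern to succeed is taken.
Matches: at [0:5] → 'axngt'; at [6:11] → 'axngt'.
`sub` substitutes '-' at each match site.

'-0-tv'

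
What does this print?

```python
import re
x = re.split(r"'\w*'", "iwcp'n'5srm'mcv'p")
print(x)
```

Each match becomes a cut point; 3 segments remain.

['iwcp', '5srm', 'p']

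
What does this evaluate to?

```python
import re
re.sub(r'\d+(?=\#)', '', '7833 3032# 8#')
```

'7833 # #'

The lookaround is zero-width — it requires the adjacent text to match without consuming it, so the asserted text isn't part of the match.
Matches: at [5:9] → '3032'; at [11:12] → '8'.
Each match is replaced by ''.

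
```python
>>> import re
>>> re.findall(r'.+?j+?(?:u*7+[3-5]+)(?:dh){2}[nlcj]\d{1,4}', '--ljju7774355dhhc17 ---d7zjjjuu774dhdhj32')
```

['--ljju7774355dhhc17 ---d7zjjjuu774dhdhj32']

This matches one or more of any character (lazy), then one or more of the literal 'j' (lazy); then zero or more of the literal 'u', then one or more of the literal '7', then one or more of a character in [3-5] (non-capturing group); then the literal 'dh' repeated 2 times, then one of [nlcj], then 1 to 4 of a digit.
Scanning left to right: at [0:41] → '--ljju7774355dhhc17 ---d7zjjjuu774dhdhj32'.
`findall` yields the raw match text (1 of them) because the pattern has no groups.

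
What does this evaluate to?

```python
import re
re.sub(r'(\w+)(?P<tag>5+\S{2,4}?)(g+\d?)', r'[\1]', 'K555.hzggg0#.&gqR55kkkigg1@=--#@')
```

'[K55]#.&[gqR5]@=--#@'

Each match is replaced using the text its own group 1 captured.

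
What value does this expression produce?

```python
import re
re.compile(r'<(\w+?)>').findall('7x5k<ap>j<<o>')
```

Walking the string: at [4:8] match '<ap>', group 1 = 'ap'; at [10:13] match '<o>', group 1 = 'o'.
With a single group, `findall` returns only what that group captured — 2 items.

['ap', 'o']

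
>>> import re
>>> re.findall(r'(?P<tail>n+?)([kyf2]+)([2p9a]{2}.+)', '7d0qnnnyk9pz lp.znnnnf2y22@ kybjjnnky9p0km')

With 3 capturing groups, `findall` returns a 3-tuple per match.

[('nnn', 'yk', '9pz lp.znnnnf2y22@ kybjjnnky9p0km')]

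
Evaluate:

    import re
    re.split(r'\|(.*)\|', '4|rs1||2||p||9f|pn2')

`re.split` interleaves the captured-group text with the surrounding fragments.

['4', 'rs1||2||p||9f', 'pn2']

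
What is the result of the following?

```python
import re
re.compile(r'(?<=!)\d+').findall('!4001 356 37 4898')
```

Because the assertion is zero-width, the text it checks is not consumed and won't appear in the result.
Matches: at [1:5] → '4001'.
Since nothing is captured, `findall` lists the 1 matched substring directly.

['4001']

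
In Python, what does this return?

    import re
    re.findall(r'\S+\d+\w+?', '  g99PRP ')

['g99P']

The `?` after the quantifier makes it lazy — it takes as little as possible before letting the rest of the pattern try.
`findall` yields the raw match text (1 of them) because the pattern has no groups.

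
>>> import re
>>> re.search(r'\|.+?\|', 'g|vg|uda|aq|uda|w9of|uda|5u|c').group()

'|vg|'

The `?` after the quantifier makes it lazy — it takes as little as possible before letting the rest of the pattern try.
The match spans [1:5] → '|vg|'.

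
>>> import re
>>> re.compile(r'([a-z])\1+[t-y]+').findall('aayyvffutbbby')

['a', 'f', 'b']

The backreference `\1` re-matches whatever the first group consumed, character for character.
One capturing group, so `findall` returns just the captured substring from each match — 3 in all.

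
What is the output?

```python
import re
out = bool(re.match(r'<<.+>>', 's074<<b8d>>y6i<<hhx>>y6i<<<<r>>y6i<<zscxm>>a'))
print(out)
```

False

`re.match` only tries the pattern at the start of the string.
Here the pattern fails at index 0, so the call returns None, and `bool(None)` is False.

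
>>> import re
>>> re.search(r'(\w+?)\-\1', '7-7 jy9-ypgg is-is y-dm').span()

(0, 3)

After group 1 captures some text, `\1` only succeeds where that same text appears again.
`re.search` scans for the first position where the pattern succeeds.
The match spans [0:3] → '7-7'.
Captured: group 1 = '7'.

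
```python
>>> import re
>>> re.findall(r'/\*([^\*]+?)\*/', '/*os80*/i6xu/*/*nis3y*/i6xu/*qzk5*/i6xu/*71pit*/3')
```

['os80', 'nis3y', 'qzk5', '71pit']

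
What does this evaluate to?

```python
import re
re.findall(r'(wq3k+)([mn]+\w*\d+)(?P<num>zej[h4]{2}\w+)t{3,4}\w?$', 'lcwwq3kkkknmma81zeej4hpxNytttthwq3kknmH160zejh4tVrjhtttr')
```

Pattern: the literal 'wq3', then one or more of a literal 'k' (captured); then one or more of one of [mn], then zero or more of a word character, then one or more of a digit (captured); then the literal 'zej', then exactly 2 of one of [h4], then one or more of a word character (captured as 'num'); then 3 to 4 of the literal 't', then optionally a word character; then anchored at the end.
Multiple groups make `findall` return tuples — one 3-tuple for the one match.

[('wq3kkkk', 'nmma81zeej4hpxNytttthwq3kknmH160', 'zejh4tVrjh')]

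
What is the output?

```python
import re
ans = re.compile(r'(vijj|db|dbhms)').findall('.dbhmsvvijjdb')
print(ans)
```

['db', 'vijj', 'db']

Alternation tries branches left to right and keeps the first one that lets the overall match succeed at that position.
`findall` collects group 1 from each match (3 total).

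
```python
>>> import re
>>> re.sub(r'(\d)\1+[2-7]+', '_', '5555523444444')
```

`\1` has to match the exact text group 1 already captured.
Matches: at [0:13] → '5555523444444'.
Each match is replaced by '_'.

'_'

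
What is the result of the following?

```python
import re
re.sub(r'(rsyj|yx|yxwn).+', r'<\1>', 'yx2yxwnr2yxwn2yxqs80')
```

'<yx>'

Matches: at [0:20] → 'yx2yxwnr2yxwn2yxqs80'.
`\1` in the replacement pulls in group 1's text for each match.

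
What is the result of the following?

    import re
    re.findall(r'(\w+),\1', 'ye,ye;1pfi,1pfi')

['ye', '1pfi']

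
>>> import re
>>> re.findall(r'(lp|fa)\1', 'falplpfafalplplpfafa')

['lp', 'fa', 'lp', 'fa']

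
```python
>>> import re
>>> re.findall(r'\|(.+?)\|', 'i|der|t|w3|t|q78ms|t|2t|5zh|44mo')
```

The `?` after the quantifier makes it lazy — it takes as little as possible before letting the rest of the pattern try.
Matches: at [1:6] match '|der|', group 1 = 'der'; at [7:11] match '|w3|', group 1 = 'w3'; at [12:19] match '|q78ms|', group 1 = 'q78ms'; at [20:24] match '|2t|', group 1 = '2t'.
With a single group, `findall` returns only what that group captured — 4 items.

['der', 'w3', 'q78ms', '2t']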